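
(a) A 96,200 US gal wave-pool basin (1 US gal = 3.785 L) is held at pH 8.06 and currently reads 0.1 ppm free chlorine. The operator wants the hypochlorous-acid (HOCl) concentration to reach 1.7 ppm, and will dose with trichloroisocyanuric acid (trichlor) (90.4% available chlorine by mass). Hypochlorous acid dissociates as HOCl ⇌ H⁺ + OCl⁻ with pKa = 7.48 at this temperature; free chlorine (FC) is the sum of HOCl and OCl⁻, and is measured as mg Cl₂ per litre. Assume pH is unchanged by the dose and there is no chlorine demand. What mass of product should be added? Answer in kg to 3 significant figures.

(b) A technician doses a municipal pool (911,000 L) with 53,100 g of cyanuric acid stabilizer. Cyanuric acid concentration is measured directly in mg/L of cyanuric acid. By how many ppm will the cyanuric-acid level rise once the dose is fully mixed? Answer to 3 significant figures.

(a) Volume: 96,200 US gal × 3.785 L/gal = 364,117 L.
(a) [OCl⁻]/[HOCl] = 10^(pH − pKa) = 10^(8.06 − 7.48) = 3.802; fraction as HOCl = 1/(1 + 3.802) = 0.2083.
(a) Free chlorine required for 1.7 ppm HOCl: 1.7 / 0.2083 = 8.163 ppm.
(a) FC to add: 8.163 − 0.1 = 8.063 mg/L as Cl₂.
(a) Cl₂ equivalent: 8.063 mg/L × 364,117 L = 2936 g.
(a) Product at 90.4% available Cl: 2936 / 0.904 = 3248 g.

(b) Rise: 53,100 g / 911,000 L × 1000 = 58.29 mg/L.

(a) 3.25 kg; (b) 58.3 ppm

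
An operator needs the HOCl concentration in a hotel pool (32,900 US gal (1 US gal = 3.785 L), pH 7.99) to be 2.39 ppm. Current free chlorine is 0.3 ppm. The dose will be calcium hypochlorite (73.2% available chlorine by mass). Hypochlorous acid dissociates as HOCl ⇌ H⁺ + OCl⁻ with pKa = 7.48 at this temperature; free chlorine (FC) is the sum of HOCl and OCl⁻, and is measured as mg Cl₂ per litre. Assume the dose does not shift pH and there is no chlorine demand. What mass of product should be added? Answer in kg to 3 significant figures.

1.67 kg

Volume: 32,900 US gal × 3.785 L/gal = 124,526 L.
[OCl⁻]/[HOCl] = 10^(pH − pKa) = 10^(7.99 − 7.48) = 3.236; fraction as HOCl = 1/(1 + 3.236) = 0.2361.
Free chlorine required for 2.39 ppm HOCl: 2.39 / 0.2361 = 10.12 ppm.
FC to add: 10.12 − 0.3 = 9.824 mg/L as Cl₂.
Cl₂ equivalent: 9.824 mg/L × 124,526 L = 1223 g.
Product at 73.2% available Cl: 1223 / 0.732 = 1671 g.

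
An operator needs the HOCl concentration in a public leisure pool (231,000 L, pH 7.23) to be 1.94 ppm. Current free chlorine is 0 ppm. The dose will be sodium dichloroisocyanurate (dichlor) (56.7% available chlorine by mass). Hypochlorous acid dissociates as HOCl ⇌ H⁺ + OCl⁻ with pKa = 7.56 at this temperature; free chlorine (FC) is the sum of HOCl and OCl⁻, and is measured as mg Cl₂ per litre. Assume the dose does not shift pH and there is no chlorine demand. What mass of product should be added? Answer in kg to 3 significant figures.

[OCl⁻]/[HOCl] = 10^(pH − pKa) = 10^(7.23 − 7.56) = 0.4677; fraction as HOCl = 1/(1 + 0.4677) = 0.6813.
Free chlorine required for 1.94 ppm HOCl: 1.94 / 0.6813 = 2.847 ppm.
FC to add: 2.847 − 0 = 2.847 mg/L as Cl₂.
Cl₂ equivalent: 2.847 mg/L × 231,000 L = 657.8 g.
Product at 56.7% available Cl: 657.8 / 0.567 = 1160 g.

1.16 kg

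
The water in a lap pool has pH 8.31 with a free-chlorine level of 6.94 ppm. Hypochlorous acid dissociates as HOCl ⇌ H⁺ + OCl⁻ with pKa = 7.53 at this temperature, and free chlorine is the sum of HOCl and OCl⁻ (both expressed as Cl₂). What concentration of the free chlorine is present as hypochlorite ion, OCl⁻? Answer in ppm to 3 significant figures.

[OCl⁻]/[HOCl] = 10^(pH − pKa) = 10^(8.31 − 7.53) = 10^0.78 = 6.026.
Fraction as HOCl = 1 / (1 + 6.026) = 0.1423.
OCl⁻ = (1 − 0.1423) × 6.94 ppm = 5.952 ppm.

5.95 ppm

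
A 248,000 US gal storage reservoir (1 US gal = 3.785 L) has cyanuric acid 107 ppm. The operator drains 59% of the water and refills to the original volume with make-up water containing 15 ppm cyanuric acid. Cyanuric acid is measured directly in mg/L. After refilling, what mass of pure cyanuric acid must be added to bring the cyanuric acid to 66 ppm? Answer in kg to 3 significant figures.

Volume: 248,000 US gal × 3.785 L/gal = 938,680 L.
After draining 59% and refilling: 107 × 0.41 + 15 × 0.59 = 52.72 ppm.
Deficit to target: 66 − 52.72 = 13.28 mg/L.
Mass: 13.28 mg/L × 938,680 L = 12,470 g cyanuric acid.

12.5 kg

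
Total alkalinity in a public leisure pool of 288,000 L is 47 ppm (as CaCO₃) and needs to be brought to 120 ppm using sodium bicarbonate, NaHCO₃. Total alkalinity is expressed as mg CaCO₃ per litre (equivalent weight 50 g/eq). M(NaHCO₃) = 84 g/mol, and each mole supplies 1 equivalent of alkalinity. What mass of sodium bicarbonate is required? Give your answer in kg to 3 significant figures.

Alkalinity to add: (120 − 47) = 73 mg/L as CaCO₃ × 288,000 L = 21,020 g as CaCO₃.
Equivalents: 21,020 g ÷ 50 g/eq = 420.5 eq.
NaHCO₃ supplies 1 eq per mole → 420.5 mol.
Mass: 420.5 mol × 84 g/mol = 35,320 g.

35.3 kg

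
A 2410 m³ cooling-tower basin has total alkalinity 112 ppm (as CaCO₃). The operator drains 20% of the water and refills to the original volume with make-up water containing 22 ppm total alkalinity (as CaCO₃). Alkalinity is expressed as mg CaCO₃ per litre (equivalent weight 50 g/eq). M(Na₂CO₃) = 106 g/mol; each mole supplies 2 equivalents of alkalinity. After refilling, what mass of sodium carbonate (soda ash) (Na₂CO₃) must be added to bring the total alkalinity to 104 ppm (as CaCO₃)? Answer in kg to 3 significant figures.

25.5 kg

Volume: 2410 m³ = 2,410,000 L.
After draining 20% and refilling: 112 × 0.80 + 22 × 0.20 = 94 ppm.
Deficit to target: 104 − 94 = 10 mg/L.
As CaCO₃: 10 mg/L × 2,410,000 L = 24,100 g; ÷ 50 g/eq ÷ 2 = 241 mol Na₂CO₃.
Mass: 241 × 106 = 25,550 g.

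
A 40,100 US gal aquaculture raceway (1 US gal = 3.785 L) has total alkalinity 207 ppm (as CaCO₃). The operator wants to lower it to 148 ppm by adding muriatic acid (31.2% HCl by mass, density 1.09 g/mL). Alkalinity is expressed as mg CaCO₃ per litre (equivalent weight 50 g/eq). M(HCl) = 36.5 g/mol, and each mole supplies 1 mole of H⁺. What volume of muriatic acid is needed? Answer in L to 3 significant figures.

Volume: 40,100 US gal × 3.785 L/gal = 151,778 L.
Alkalinity to neutralize: (207 − 148) = 59 mg/L as CaCO₃ × 151,778 L = 8955 g as CaCO₃.
Equivalents of H⁺ required: 8955 ÷ 50 g/eq = 179.1 eq = 179.1 mol HCl.
Mass of HCl: 179.1 × 36.5 = 6537 g.
Mass of 31.2% solution: 6537 / 0.312 = 20,950 g.
Volume: 20,950 g ÷ 1.09 g/mL = 19,220 mL.

19.2 L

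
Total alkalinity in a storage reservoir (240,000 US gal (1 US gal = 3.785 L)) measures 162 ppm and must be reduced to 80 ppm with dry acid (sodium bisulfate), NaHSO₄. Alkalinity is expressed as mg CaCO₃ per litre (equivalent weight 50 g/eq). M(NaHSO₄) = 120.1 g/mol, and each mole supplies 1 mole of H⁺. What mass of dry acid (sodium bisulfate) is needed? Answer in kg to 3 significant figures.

179 kg

Volume: 240,000 US gal × 3.785 L/gal = 908,400 L.
Alkalinity to neutralize: (162 − 80) = 82 mg/L as CaCO₃ × 908,400 L = 74,490 g as CaCO₃.
Equivalents of H⁺ required: 74,490 ÷ 50 g/eq = 1490 eq = 1490 mol NaHSO₄.
Mass of NaHSO₄: 1490 × 120.1 = 178,900 g.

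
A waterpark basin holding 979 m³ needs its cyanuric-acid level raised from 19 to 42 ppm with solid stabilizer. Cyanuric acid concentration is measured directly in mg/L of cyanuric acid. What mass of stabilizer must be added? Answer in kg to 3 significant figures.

22.5 kg

Volume: 979 m³ = 979,000 L.
CYA to add: (42 − 19) = 23 mg/L × 979,000 L = 22,520 g cyanuric acid.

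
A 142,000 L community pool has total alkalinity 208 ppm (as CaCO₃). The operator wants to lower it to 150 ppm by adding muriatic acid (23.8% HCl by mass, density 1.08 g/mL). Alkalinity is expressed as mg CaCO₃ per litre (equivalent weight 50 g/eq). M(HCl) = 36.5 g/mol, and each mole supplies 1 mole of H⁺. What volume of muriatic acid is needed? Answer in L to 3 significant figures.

Alkalinity to neutralize: (208 − 150) = 58 mg/L as CaCO₃ × 142,000 L = 8236 g as CaCO₃.
Equivalents of H⁺ required: 8236 ÷ 50 g/eq = 164.7 eq = 164.7 mol HCl.
Mass of HCl: 164.7 × 36.5 = 6012 g.
Mass of 23.8% solution: 6012 / 0.238 = 25,260 g.
Volume: 25,260 g ÷ 1.08 g/mL = 23,390 mL.

23.4 L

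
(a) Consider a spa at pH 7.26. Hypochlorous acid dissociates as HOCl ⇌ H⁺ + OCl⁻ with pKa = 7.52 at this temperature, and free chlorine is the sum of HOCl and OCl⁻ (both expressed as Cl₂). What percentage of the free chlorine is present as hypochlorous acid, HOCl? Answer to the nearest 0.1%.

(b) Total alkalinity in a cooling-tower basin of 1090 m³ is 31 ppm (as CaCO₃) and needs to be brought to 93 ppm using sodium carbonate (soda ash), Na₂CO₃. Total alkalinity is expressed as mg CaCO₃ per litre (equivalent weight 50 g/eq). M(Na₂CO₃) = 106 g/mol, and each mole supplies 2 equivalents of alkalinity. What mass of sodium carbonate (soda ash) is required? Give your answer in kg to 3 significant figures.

(a) [OCl⁻]/[HOCl] = 10^(pH − pKa) = 10^(7.26 − 7.52) = 10^-0.26 = 0.5495.
(a) Fraction as HOCl = 1 / (1 + 0.5495) = 0.6454.

(b) Volume: 1090 m³ = 1,090,000 L.
(b) Alkalinity to add: (93 − 31) = 62 mg/L as CaCO₃ × 1,090,000 L = 67,580 g as CaCO₃.
(b) Equivalents: 67,580 g ÷ 50 g/eq = 1352 eq.
(b) Each mole of Na₂CO₃ supplies 2 eq, so 1352 / 2 = 675.8 mol.
(b) Mass: 675.8 mol × 106 g/mol = 71,630 g.

(a) 64.5%; (b) 71.6 kg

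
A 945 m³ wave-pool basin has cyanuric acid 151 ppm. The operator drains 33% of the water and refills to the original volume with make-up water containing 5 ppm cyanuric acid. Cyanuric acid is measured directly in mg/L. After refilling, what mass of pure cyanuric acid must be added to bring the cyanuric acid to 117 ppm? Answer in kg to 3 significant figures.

13.4 kg

Volume: 945 m³ = 945,000 L.
After draining 33% and refilling: 151 × 0.67 + 5 × 0.33 = 102.82 ppm.
Deficit to target: 117 − 102.82 = 14.18 mg/L.
Mass: 14.18 mg/L × 945,000 L = 13,400 g cyanuric acid.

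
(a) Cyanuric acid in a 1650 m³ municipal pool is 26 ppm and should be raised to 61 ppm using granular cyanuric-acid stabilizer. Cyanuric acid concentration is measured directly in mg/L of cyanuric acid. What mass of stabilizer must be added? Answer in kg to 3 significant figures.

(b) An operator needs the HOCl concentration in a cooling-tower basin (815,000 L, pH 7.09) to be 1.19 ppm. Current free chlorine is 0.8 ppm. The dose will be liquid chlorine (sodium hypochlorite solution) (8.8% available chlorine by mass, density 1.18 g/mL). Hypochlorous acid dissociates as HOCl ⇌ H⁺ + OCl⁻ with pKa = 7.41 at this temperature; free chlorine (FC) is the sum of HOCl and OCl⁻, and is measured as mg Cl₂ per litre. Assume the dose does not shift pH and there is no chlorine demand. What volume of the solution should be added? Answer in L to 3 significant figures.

(a) 57.8 kg; (b) 7.53 L

(a) Volume: 1650 m³ = 1,650,000 L.
(a) CYA to add: (61 − 26) = 35 mg/L × 1,650,000 L = 57,750 g cyanuric acid.

(b) [OCl⁻]/[HOCl] = 10^(pH − pKa) = 10^(7.09 − 7.41) = 0.4786; fraction as HOCl = 1/(1 + 0.4786) = 0.6763.
(b) Free chlorine required for 1.19 ppm HOCl: 1.19 / 0.6763 = 1.76 ppm.
(b) FC to add: 1.76 − 0.8 = 0.9596 mg/L as Cl₂.
(b) Cl₂ equivalent: 0.9596 mg/L × 815,000 L = 782 g.
(b) Product at 8.8% available Cl: 782 / 0.088 = 8887 g.
(b) Volume: 8887 g ÷ 1.18 g/mL = 7531 mL.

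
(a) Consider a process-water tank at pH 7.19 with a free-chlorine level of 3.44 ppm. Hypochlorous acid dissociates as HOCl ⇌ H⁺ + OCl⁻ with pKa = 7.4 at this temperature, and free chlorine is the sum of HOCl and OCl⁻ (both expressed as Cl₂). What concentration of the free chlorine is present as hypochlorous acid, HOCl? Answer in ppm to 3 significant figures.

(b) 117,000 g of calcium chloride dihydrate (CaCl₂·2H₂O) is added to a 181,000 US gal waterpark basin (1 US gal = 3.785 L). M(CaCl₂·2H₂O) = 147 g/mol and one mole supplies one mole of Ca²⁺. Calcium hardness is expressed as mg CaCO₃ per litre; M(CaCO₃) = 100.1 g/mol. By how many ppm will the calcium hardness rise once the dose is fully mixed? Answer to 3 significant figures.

(a) [OCl⁻]/[HOCl] = 10^(pH − pKa) = 10^(7.19 − 7.4) = 10^-0.21 = 0.6166.
(a) Fraction as HOCl = 1 / (1 + 0.6166) = 0.6186.
(a) HOCl = 0.6186 × 3.44 ppm = 2.128 ppm.

(b) Volume: 181,000 US gal × 3.785 L/gal = 685,085 L.
(b) Moles of Ca²⁺: 117,000 g ÷ 147 g/mol = 795.9 mol.
(b) As CaCO₃: 795.9 mol × 100.1 g/mol = 79,670 g.
(b) Rise: 79,670 g / 685,085 L × 1000 = 116.3 mg/L.

(a) 2.13 ppm; (b) 116 ppm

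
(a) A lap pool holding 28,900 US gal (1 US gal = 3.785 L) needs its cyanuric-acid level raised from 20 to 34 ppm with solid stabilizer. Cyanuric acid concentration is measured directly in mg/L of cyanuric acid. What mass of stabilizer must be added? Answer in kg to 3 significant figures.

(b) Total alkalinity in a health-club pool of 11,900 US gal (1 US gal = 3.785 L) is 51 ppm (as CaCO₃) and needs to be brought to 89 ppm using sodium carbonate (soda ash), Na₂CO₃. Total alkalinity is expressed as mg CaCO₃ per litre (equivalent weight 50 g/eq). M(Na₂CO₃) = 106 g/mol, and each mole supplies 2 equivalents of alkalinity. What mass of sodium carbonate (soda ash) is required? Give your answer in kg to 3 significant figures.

(a) Volume: 28,900 US gal × 3.785 L/gal = 109,386 L.
(a) CYA to add: (34 − 20) = 14 mg/L × 109,386 L = 1531 g cyanuric acid.

(b) Volume: 11,900 US gal × 3.785 L/gal = 45,042 L.
(b) Alkalinity to add: (89 − 51) = 38 mg/L as CaCO₃ × 45,042 L = 1712 g as CaCO₃.
(b) Equivalents: 1712 g ÷ 50 g/eq = 34.23 eq.
(b) Each mole of Na₂CO₃ supplies 2 eq, so 34.23 / 2 = 17.12 mol.
(b) Mass: 17.12 mol × 106 g/mol = 1814 g.

(a) 1.53 kg; (b) 1.81 kg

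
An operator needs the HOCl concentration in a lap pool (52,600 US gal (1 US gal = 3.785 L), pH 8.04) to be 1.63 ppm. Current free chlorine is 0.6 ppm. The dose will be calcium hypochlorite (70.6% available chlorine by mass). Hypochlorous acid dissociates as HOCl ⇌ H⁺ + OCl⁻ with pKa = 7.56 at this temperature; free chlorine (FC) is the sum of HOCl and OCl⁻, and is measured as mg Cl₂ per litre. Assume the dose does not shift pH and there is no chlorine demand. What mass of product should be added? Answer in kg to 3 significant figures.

1.68 kg

Volume: 52,600 US gal × 3.785 L/gal = 199,091 L.
[OCl⁻]/[HOCl] = 10^(pH − pKa) = 10^(8.04 − 7.56) = 3.02; fraction as HOCl = 1/(1 + 3.02) = 0.2488.
Free chlorine required for 1.63 ppm HOCl: 1.63 / 0.2488 = 6.553 ppm.
FC to add: 6.553 − 0.6 = 5.953 mg/L as Cl₂.
Cl₂ equivalent: 5.953 mg/L × 199,091 L = 1185 g.
Product at 70.6% available Cl: 1185 / 0.706 = 1679 g.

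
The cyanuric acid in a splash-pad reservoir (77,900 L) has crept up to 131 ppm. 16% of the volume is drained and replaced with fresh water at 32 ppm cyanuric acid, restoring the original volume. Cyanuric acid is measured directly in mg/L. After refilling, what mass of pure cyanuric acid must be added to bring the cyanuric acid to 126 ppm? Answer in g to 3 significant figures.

After draining 16% and refilling: 131 × 0.84 + 32 × 0.16 = 115.16 ppm.
Deficit to target: 126 − 115.16 = 10.84 mg/L.
Mass: 10.84 mg/L × 77,900 L = 844.4 g cyanuric acid.

844 g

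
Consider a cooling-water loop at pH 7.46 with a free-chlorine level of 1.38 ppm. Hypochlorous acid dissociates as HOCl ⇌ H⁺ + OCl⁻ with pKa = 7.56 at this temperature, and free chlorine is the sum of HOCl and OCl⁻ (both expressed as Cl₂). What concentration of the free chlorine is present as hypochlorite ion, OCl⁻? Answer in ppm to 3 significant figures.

[OCl⁻]/[HOCl] = 10^(pH − pKa) = 10^(7.46 − 7.56) = 10^-0.10 = 0.7943.
Fraction as HOCl = 1 / (1 + 0.7943) = 0.5573.
OCl⁻ = (1 − 0.5573) × 1.38 ppm = 0.6109 ppm.

0.611 ppm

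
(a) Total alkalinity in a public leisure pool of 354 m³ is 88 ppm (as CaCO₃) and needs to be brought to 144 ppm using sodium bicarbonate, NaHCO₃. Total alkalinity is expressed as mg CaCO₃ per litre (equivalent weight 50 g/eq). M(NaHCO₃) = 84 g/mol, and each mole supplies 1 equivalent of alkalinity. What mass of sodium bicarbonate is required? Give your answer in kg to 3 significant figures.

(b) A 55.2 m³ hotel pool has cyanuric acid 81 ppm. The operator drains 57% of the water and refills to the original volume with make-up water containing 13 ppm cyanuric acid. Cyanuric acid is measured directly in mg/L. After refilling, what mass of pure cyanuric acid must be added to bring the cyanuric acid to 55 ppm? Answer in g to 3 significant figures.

(a) 33.3 kg; (b) 704 g

(a) Volume: 354 m³ = 354,000 L.
(a) Alkalinity to add: (144 − 88) = 56 mg/L as CaCO₃ × 354,000 L = 19,820 g as CaCO₃.
(a) Equivalents: 19,820 g ÷ 50 g/eq = 396.5 eq.
(a) NaHCO₃ supplies 1 eq per mole → 396.5 mol.
(a) Mass: 396.5 mol × 84 g/mol = 33,300 g.

(b) Volume: 55.2 m³ = 55,200 L.
(b) After draining 57% and refilling: 81 × 0.43 + 13 × 0.57 = 42.24 ppm.
(b) Deficit to target: 55 − 42.24 = 12.76 mg/L.
(b) Mass: 12.76 mg/L × 55,200 L = 704.4 g cyanuric acid.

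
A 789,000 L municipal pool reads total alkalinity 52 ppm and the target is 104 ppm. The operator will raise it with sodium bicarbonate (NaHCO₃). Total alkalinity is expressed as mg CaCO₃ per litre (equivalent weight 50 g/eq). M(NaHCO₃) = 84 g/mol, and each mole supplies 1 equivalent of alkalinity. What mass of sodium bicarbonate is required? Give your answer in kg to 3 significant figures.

Alkalinity to add: (104 − 52) = 52 mg/L as CaCO₃ × 789,000 L = 41,030 g as CaCO₃.
Equivalents: 41,030 g ÷ 50 g/eq = 820.6 eq.
NaHCO₃ supplies 1 eq per mole → 820.6 mol.
Mass: 820.6 mol × 84 g/mol = 68,930 g.

68.9 kg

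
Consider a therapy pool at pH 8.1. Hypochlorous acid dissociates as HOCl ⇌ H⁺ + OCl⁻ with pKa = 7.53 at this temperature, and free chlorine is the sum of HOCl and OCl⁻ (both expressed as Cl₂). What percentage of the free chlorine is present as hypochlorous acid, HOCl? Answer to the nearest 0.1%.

21.2%

[OCl⁻]/[HOCl] = 10^(pH − pKa) = 10^(8.1 − 7.53) = 10^0.57 = 3.715.
Fraction as HOCl = 1 / (1 + 3.715) = 0.2121.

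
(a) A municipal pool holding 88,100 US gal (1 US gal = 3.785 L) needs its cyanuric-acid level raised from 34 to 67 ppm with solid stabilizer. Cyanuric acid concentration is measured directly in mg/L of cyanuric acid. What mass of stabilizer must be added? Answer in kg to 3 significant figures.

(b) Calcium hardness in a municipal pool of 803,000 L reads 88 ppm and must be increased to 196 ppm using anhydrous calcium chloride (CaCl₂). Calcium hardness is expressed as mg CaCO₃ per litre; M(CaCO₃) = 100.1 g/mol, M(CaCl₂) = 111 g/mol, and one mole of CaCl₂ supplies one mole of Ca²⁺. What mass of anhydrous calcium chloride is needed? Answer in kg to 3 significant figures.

(a) 11.0 kg; (b) 96.2 kg

(a) Volume: 88,100 US gal × 3.785 L/gal = 333,458 L.
(a) CYA to add: (67 − 34) = 33 mg/L × 333,458 L = 11,000 g cyanuric acid.

(b) Hardness to add: (196 − 88) = 108 mg/L as CaCO₃ × 803,000 L = 86,720 g as CaCO₃.
(b) Moles of Ca²⁺ (1 mol Ca²⁺ ≡ 1 mol CaCO₃): 86,720 / 100.1 g/mol = 866.4 mol.
(b) Mass of CaCl₂: 866.4 × 111 = 96,170 g.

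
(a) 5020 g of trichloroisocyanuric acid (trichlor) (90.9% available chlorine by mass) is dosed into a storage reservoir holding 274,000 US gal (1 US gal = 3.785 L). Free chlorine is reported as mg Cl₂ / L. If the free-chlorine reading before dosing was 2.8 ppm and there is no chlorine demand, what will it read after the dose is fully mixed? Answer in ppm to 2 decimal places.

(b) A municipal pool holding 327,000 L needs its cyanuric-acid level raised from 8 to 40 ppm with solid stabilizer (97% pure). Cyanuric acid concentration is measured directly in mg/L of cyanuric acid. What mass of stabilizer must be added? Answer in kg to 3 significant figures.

(a) 7.20 ppm; (b) 10.8 kg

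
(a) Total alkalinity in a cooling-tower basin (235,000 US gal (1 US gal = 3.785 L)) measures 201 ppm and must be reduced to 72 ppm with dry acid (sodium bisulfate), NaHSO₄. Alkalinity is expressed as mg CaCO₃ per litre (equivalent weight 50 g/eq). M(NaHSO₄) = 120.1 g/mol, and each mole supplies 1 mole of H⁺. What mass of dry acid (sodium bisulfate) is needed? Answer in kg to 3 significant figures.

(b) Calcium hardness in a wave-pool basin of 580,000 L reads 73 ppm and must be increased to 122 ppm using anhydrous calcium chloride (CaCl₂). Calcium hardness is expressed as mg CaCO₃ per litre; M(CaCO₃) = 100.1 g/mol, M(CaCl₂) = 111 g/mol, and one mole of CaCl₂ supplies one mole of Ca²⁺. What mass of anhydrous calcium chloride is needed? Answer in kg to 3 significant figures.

(a) 276 kg; (b) 31.5 kg

(a) Volume: 235,000 US gal × 3.785 L/gal = 889,475 L.
(a) Alkalinity to neutralize: (201 − 72) = 129 mg/L as CaCO₃ × 889,475 L = 114,700 g as CaCO₃.
(a) Equivalents of H⁺ required: 114,700 ÷ 50 g/eq = 2295 eq = 2295 mol NaHSO₄.
(a) Mass of NaHSO₄: 2295 × 120.1 = 275,600 g.

(b) Hardness to add: (122 − 73) = 49 mg/L as CaCO₃ × 580,000 L = 28,420 g as CaCO₃.
(b) Moles of Ca²⁺ (1 mol Ca²⁺ ≡ 1 mol CaCO₃): 28,420 / 100.1 g/mol = 283.9 mol.
(b) Mass of CaCl₂: 283.9 × 111 = 31,510 g.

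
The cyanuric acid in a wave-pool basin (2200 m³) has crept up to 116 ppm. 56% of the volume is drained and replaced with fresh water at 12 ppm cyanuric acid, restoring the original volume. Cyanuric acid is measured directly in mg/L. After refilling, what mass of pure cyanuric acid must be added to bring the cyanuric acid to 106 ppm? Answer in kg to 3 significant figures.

Volume: 2200 m³ = 2,200,000 L.
After draining 56% and refilling: 116 × 0.44 + 12 × 0.56 = 57.76 ppm.
Deficit to target: 106 − 57.76 = 48.24 mg/L.
Mass: 48.24 mg/L × 2,200,000 L = 106,100 g cyanuric acid.

106 kg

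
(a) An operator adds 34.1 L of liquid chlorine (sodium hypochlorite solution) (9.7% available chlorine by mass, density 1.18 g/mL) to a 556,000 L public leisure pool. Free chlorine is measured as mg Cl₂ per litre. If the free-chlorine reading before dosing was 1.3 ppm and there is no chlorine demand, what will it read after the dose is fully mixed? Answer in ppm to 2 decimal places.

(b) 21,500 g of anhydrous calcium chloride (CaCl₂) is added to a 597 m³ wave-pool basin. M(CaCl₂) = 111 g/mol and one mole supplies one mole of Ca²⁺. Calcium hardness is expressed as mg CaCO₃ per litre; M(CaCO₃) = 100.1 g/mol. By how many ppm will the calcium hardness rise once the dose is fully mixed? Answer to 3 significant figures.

(a) Mass of solution: 34.1 L × 1000 mL/L × 1.18 g/mL = 40,240 g.
(a) Available chlorine delivered: 40,240 g × 0.097 = 3903 g as Cl₂.
(a) Concentration rise: 3903 g / 556,000 L = 7.02 mg/L = 7.02 ppm.
(a) Final FC: 1.3 + 7.02 = 8.32 ppm.

(b) Volume: 597 m³ = 597,000 L.
(b) Moles of Ca²⁺: 21,500 g ÷ 111 g/mol = 193.7 mol.
(b) As CaCO₃: 193.7 mol × 100.1 g/mol = 19,390 g.
(b) Rise: 19,390 g / 597,000 L × 1000 = 32.48 mg/L.

(a) 8.32 ppm; (b) 32.5 ppm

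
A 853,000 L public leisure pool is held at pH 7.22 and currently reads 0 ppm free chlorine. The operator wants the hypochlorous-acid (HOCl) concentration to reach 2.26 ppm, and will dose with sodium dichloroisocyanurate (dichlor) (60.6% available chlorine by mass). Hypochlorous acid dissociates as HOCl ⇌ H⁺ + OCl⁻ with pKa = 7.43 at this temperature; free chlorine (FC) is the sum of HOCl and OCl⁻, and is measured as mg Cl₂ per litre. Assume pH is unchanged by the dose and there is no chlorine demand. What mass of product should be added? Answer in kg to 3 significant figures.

5.14 kg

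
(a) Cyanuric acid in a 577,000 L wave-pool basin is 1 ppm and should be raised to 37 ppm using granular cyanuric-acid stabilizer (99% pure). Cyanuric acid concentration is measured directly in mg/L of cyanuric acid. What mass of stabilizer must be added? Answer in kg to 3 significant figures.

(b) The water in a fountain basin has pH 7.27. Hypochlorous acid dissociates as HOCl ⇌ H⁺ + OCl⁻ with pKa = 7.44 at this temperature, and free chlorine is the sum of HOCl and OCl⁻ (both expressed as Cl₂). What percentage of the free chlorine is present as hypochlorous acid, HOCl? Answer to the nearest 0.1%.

(a) CYA to add: (37 − 1) = 36 mg/L × 577,000 L = 20,770 g cyanuric acid.
(a) At 99% purity: 20,770 / 0.99 = 20,980 g product.

(b) [OCl⁻]/[HOCl] = 10^(pH − pKa) = 10^(7.27 − 7.44) = 10^-0.17 = 0.6761.
(b) Fraction as HOCl = 1 / (1 + 0.6761) = 0.5966.

(a) 21.0 kg; (b) 59.7%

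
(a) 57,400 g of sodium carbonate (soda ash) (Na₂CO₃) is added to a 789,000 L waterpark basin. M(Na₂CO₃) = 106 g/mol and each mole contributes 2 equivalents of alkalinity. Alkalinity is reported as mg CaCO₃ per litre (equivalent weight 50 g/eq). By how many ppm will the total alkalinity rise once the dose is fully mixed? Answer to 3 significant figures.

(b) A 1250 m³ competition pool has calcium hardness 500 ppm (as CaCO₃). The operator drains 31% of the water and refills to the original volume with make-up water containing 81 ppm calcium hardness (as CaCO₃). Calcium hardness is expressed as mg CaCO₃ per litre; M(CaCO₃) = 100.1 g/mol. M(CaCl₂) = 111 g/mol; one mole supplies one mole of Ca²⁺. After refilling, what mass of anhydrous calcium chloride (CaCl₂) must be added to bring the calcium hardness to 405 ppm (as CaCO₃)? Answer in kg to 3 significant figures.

(a) 68.6 ppm; (b) 48.4 kg

(a) Moles of Na₂CO₃: 57,400 g ÷ 106 g/mol = 541.5 mol → 1083 eq of alkalinity.
(a) As CaCO₃: 1083 eq × 50 g/eq = 54,150 g.
(a) Rise: 54,150 g / 789,000 L × 1000 = 68.63 mg/L.

(b) Volume: 1250 m³ = 1,250,000 L.
(b) After draining 31% and refilling: 500 × 0.69 + 81 × 0.31 = 370.11 ppm.
(b) Deficit to target: 405 − 370.11 = 34.89 mg/L.
(b) As CaCO₃: 34.89 mg/L × 1,250,000 L = 43,610 g; ÷ 100.1 = 435.7 mol Ca²⁺.
(b) Mass: 435.7 × 111 = 48,360 g.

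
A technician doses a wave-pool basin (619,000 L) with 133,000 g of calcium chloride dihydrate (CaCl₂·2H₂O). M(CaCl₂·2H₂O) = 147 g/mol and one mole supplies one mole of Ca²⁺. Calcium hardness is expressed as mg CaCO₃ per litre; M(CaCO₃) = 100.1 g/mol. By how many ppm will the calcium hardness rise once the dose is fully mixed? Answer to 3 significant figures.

Moles of Ca²⁺: 133,000 g ÷ 147 g/mol = 904.8 mol.
As CaCO₃: 904.8 mol × 100.1 g/mol = 90,570 g.
Rise: 90,570 g / 619,000 L × 1000 = 146.3 mg/L.

146 ppm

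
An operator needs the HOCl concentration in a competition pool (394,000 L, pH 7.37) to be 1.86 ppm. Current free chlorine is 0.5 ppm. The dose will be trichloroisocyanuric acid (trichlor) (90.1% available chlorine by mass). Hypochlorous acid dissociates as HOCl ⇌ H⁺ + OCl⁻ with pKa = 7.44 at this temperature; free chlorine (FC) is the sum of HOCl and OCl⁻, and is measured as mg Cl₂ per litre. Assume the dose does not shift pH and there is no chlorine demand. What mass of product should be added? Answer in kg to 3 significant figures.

1.29 kg

[OCl⁻]/[HOCl] = 10^(pH − pKa) = 10^(7.37 − 7.44) = 0.8511; fraction as HOCl = 1/(1 + 0.8511) = 0.5402.
Free chlorine required for 1.86 ppm HOCl: 1.86 / 0.5402 = 3.443 ppm.
FC to add: 3.443 − 0.5 = 2.943 mg/L as Cl₂.
Cl₂ equivalent: 2.943 mg/L × 394,000 L = 1160 g.
Product at 90.1% available Cl: 1160 / 0.901 = 1287 g.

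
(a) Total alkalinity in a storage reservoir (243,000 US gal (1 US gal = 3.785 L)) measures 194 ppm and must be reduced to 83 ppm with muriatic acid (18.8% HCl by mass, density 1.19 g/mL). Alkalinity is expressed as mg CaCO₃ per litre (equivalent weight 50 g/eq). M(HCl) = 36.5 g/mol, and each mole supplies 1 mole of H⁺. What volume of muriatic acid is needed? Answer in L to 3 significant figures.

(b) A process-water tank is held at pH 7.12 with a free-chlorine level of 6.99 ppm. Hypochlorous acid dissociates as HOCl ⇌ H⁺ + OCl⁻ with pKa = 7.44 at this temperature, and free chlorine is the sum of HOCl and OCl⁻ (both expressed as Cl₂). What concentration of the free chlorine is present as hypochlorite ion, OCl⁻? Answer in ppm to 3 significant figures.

(a) 333 L; (b) 2.26 ppm

(a) Volume: 243,000 US gal × 3.785 L/gal = 919,755 L.
(a) Alkalinity to neutralize: (194 − 83) = 111 mg/L as CaCO₃ × 919,755 L = 102,100 g as CaCO₃.
(a) Equivalents of H⁺ required: 102,100 ÷ 50 g/eq = 2042 eq = 2042 mol HCl.
(a) Mass of HCl: 2042 × 36.5 = 74,530 g.
(a) Mass of 18.8% solution: 74,530 / 0.188 = 396,400 g.
(a) Volume: 396,400 g ÷ 1.19 g/mL = 333,100 mL.

(b) [OCl⁻]/[HOCl] = 10^(pH − pKa) = 10^(7.12 − 7.44) = 10^-0.32 = 0.4786.
(b) Fraction as HOCl = 1 / (1 + 0.4786) = 0.6763.
(b) OCl⁻ = (1 − 0.6763) × 6.99 ppm = 2.263 ppm.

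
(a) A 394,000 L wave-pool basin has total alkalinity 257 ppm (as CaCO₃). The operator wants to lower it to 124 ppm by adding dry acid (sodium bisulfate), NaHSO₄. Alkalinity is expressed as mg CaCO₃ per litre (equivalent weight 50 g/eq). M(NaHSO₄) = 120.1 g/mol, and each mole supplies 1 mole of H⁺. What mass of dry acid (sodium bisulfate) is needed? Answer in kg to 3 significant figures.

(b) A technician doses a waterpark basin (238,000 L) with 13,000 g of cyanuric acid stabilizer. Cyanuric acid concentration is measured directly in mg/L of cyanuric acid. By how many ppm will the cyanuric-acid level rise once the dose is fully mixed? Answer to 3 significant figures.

(a) 126 kg; (b) 54.6 ppm

(a) Alkalinity to neutralize: (257 − 124) = 133 mg/L as CaCO₃ × 394,000 L = 52,400 g as CaCO₃.
(a) Equivalents of H⁺ required: 52,400 ÷ 50 g/eq = 1048 eq = 1048 mol NaHSO₄.
(a) Mass of NaHSO₄: 1048 × 120.1 = 125,900 g.

(b) Rise: 13,000 g / 238,000 L × 1000 = 54.62 mg/L.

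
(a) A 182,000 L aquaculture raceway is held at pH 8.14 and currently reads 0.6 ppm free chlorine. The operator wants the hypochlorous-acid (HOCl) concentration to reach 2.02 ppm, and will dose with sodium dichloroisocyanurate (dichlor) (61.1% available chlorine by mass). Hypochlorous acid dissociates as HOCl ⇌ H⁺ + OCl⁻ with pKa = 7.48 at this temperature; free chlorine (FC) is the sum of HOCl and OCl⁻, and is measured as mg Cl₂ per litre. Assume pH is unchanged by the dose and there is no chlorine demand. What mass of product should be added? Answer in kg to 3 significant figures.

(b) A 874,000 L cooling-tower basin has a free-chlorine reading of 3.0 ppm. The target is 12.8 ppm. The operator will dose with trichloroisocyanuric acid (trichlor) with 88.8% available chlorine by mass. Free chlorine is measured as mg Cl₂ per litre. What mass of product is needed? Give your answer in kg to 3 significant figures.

(a) [OCl⁻]/[HOCl] = 10^(pH − pKa) = 10^(8.14 − 7.48) = 4.571; fraction as HOCl = 1/(1 + 4.571) = 0.1795.
(a) Free chlorine required for 2.02 ppm HOCl: 2.02 / 0.1795 = 11.25 ppm.
(a) FC to add: 11.25 − 0.6 = 10.65 mg/L as Cl₂.
(a) Cl₂ equivalent: 10.65 mg/L × 182,000 L = 1939 g.
(a) Product at 61.1% available Cl: 1939 / 0.611 = 3173 g.

(b) Chlorine deficit: 12.8 − 3.0 = 9.8 ppm = 9.8 mg/L as Cl₂.
(b) Cl₂ equivalent needed: 9.8 mg/L × 874,000 L = 8,565,000 mg = 8565 g.
(b) Product at 88.8% available chlorine: 8565 / 0.888 = 9645 g.

(a) 3.17 kg; (b) 9.65 kg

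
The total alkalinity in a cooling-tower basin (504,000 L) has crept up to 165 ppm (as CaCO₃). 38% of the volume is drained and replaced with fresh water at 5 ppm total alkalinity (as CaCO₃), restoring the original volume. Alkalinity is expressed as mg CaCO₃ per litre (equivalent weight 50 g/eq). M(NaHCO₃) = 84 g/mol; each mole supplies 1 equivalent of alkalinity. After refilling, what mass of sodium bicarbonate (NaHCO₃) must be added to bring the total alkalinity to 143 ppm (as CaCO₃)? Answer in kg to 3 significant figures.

32.9 kg

After draining 38% and refilling: 165 × 0.62 + 5 × 0.38 = 104.2 ppm.
Deficit to target: 143 − 104.2 = 38.8 mg/L.
As CaCO₃: 38.8 mg/L × 504,000 L = 19,560 g; ÷ 50 g/eq ÷ 1 = 391.1 mol NaHCO₃.
Mass: 391.1 × 84 = 32,850 g.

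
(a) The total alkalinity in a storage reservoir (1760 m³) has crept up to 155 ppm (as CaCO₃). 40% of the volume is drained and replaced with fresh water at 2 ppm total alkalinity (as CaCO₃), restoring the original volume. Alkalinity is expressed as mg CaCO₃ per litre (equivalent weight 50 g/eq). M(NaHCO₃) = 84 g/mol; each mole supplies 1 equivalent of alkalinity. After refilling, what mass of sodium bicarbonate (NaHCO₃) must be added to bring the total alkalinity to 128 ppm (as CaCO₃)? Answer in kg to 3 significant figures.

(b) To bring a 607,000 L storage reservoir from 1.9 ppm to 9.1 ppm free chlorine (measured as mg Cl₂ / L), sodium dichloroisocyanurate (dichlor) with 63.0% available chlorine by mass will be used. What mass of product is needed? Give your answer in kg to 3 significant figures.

(a) Volume: 1760 m³ = 1,760,000 L.
(a) After draining 40% and refilling: 155 × 0.60 + 2 × 0.40 = 93.8 ppm.
(a) Deficit to target: 128 − 93.8 = 34.2 mg/L.
(a) As CaCO₃: 34.2 mg/L × 1,760,000 L = 60,190 g; ÷ 50 g/eq ÷ 1 = 1204 mol NaHCO₃.
(a) Mass: 1204 × 84 = 101,100 g.

(b) Chlorine deficit: 9.1 − 1.9 = 7.2 ppm = 7.2 mg/L as Cl₂.
(b) Cl₂ equivalent needed: 7.2 mg/L × 607,000 L = 4,370,000 mg = 4370 g.
(b) Product at 63.0% available chlorine: 4370 / 0.63 = 6937 g.

(a) 101 kg; (b) 6.94 kg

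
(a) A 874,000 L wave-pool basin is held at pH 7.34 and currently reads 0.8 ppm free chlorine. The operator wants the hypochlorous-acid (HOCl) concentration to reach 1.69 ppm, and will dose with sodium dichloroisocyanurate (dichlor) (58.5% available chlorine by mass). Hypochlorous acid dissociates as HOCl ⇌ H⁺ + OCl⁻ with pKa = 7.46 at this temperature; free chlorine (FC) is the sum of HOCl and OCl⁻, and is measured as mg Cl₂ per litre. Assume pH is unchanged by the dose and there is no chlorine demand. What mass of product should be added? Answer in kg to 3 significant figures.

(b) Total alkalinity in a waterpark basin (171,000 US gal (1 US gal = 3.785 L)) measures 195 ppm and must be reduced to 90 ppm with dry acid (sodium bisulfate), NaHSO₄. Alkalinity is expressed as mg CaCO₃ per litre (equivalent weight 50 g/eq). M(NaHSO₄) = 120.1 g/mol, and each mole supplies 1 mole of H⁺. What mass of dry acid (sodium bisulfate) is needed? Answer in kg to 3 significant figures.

(a) 3.24 kg; (b) 163 kg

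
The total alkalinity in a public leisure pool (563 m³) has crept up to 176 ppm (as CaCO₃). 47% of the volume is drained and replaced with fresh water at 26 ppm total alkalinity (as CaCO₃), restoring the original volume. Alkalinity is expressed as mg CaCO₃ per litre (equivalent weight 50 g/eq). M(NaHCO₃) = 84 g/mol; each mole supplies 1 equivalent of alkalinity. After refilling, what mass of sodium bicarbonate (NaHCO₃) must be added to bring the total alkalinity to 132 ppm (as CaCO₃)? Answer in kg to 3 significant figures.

Volume: 563 m³ = 563,000 L.
After draining 47% and refilling: 176 × 0.53 + 26 × 0.47 = 105.5 ppm.
Deficit to target: 132 − 105.5 = 26.5 mg/L.
As CaCO₃: 26.5 mg/L × 563,000 L = 14,920 g; ÷ 50 g/eq ÷ 1 = 298.4 mol NaHCO₃.
Mass: 298.4 × 84 = 25,060 g.

25.1 kg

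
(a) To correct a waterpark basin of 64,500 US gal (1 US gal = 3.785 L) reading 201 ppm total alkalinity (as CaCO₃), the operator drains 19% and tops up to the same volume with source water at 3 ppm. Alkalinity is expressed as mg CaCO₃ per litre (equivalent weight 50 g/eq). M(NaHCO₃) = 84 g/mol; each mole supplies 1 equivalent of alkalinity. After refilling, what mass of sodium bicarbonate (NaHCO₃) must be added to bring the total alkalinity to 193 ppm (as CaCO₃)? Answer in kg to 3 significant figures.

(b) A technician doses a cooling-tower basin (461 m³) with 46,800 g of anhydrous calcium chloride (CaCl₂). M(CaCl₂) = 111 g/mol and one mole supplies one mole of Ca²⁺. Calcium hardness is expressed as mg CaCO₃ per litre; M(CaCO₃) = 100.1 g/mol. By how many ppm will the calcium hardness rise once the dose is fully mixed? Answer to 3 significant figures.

(a) 12.1 kg; (b) 91.5 ppm

(a) Volume: 64,500 US gal × 3.785 L/gal = 244,132 L.
(a) After draining 19% and refilling: 201 × 0.81 + 3 × 0.19 = 163.38 ppm.
(a) Deficit to target: 193 − 163.38 = 29.62 mg/L.
(a) As CaCO₃: 29.62 mg/L × 244,132 L = 7231 g; ÷ 50 g/eq ÷ 1 = 144.6 mol NaHCO₃.
(a) Mass: 144.6 × 84 = 12,150 g.

(b) Volume: 461 m³ = 461,000 L.
(b) Moles of Ca²⁺: 46,800 g ÷ 111 g/mol = 421.6 mol.
(b) As CaCO₃: 421.6 mol × 100.1 g/mol = 42,200 g.
(b) Rise: 42,200 g / 461,000 L × 1000 = 91.55 mg/L.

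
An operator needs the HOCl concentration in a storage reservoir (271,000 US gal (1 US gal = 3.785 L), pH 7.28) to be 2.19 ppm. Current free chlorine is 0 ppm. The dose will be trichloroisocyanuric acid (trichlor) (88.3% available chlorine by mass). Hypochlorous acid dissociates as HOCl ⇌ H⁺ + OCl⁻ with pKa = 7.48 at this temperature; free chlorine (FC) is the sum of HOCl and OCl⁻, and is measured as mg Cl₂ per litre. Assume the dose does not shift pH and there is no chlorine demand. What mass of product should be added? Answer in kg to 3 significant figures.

4.15 kg

Volume: 271,000 US gal × 3.785 L/gal = 1,025,735 L.
[OCl⁻]/[HOCl] = 10^(pH − pKa) = 10^(7.28 − 7.48) = 0.631; fraction as HOCl = 1/(1 + 0.631) = 0.6131.
Free chlorine required for 2.19 ppm HOCl: 2.19 / 0.6131 = 3.572 ppm.
FC to add: 3.572 − 0 = 3.572 mg/L as Cl₂.
Cl₂ equivalent: 3.572 mg/L × 1,025,735 L = 3664 g.
Product at 88.3% available Cl: 3664 / 0.883 = 4149 g.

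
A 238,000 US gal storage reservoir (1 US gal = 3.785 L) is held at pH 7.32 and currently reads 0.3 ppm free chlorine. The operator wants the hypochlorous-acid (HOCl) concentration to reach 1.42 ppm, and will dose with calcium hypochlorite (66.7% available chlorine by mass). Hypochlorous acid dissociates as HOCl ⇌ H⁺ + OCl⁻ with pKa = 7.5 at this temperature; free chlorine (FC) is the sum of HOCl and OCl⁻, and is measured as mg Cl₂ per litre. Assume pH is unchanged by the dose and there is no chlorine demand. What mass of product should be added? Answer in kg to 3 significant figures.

Volume: 238,000 US gal × 3.785 L/gal = 900,830 L.
[OCl⁻]/[HOCl] = 10^(pH − pKa) = 10^(7.32 − 7.5) = 0.6607; fraction as HOCl = 1/(1 + 0.6607) = 0.6022.
Free chlorine required for 1.42 ppm HOCl: 1.42 / 0.6022 = 2.358 ppm.
FC to add: 2.358 − 0.3 = 2.058 mg/L as Cl₂.
Cl₂ equivalent: 2.058 mg/L × 900,830 L = 1854 g.
Product at 66.7% available Cl: 1854 / 0.667 = 2780 g.

2.78 kg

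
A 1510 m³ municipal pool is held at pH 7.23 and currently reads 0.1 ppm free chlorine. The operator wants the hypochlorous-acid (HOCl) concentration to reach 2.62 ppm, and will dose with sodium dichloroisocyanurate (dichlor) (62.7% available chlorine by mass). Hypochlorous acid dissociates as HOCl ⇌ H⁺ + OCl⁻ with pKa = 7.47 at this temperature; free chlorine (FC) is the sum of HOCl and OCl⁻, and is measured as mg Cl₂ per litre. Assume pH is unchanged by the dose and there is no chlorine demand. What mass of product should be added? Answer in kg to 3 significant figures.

9.70 kg

Volume: 1510 m³ = 1,510,000 L.
[OCl⁻]/[HOCl] = 10^(pH − pKa) = 10^(7.23 − 7.47) = 0.5754; fraction as HOCl = 1/(1 + 0.5754) = 0.6347.
Free chlorine required for 2.62 ppm HOCl: 2.62 / 0.6347 = 4.128 ppm.
FC to add: 4.128 − 0.1 = 4.028 mg/L as Cl₂.
Cl₂ equivalent: 4.028 mg/L × 1,510,000 L = 6082 g.
Product at 62.7% available Cl: 6082 / 0.627 = 9700 g.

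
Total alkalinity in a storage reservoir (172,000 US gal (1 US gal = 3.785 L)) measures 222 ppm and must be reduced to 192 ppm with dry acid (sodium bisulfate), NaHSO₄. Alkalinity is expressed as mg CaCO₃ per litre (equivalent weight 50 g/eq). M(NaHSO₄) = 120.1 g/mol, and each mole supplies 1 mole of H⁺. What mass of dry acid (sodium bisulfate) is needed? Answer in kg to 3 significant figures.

46.9 kg

Volume: 172,000 US gal × 3.785 L/gal = 651,020 L.
Alkalinity to neutralize: (222 − 192) = 30 mg/L as CaCO₃ × 651,020 L = 19,530 g as CaCO₃.
Equivalents of H⁺ required: 19,530 ÷ 50 g/eq = 390.6 eq = 390.6 mol NaHSO₄.
Mass of NaHSO₄: 390.6 × 120.1 = 46,910 g.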